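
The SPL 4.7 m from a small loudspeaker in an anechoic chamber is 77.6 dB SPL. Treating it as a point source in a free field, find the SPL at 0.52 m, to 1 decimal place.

96.7 dB SPL

For a point source in a free field, ΔL = −20·log₁₀(d₂/d₁).
ΔL = −20·log₁₀(0.52/4.7) = 19.12 dB, so L₂ = 77.6 + (19.12) = 96.7 dB SPL.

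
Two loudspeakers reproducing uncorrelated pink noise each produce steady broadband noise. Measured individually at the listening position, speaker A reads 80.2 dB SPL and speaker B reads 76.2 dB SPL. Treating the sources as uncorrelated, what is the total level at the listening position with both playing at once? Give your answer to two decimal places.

Add the sources as powers (linear), then convert back to dB:
L_total = 10·log₁₀(10^(80.2/10) + 10^(76.2/10)) = 10·log₁₀(146400000) = 81.66 dB SPL.

81.66 dB SPL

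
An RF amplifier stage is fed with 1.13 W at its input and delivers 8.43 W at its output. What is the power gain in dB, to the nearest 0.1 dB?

8.7 dB

Power ratio → dB uses the 10·log₁₀ form:
10·log₁₀(8.43/1.13) = 10·log₁₀(7.460) = 8.7 dB.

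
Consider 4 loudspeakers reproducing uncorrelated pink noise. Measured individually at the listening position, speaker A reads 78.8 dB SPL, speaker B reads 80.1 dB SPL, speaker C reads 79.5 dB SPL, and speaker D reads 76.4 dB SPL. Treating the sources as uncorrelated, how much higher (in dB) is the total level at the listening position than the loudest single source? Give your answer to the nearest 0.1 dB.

4.8 dB

Add the sources as powers (linear), then convert back to dB:
L_total = 10·log₁₀(10^(78.8/10) + 10^(80.1/10) + 10^(79.5/10) + 10^(76.4/10)) = 84.93 dB SPL.
Excess over the loudest (80.1 dB): 84.93 − 80.1 = 4.8 dB.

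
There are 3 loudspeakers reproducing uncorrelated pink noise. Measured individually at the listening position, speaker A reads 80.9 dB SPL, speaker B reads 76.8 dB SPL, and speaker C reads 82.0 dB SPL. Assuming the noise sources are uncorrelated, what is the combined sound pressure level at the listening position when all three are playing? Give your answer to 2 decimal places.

85.18 dB SPL

Add the sources as powers (linear), then convert back to dB:
L_total = 10·log₁₀(10^(80.9/10) + 10^(76.8/10) + 10^(82.0/10)) = 10·log₁₀(329400000) = 85.18 dB SPL.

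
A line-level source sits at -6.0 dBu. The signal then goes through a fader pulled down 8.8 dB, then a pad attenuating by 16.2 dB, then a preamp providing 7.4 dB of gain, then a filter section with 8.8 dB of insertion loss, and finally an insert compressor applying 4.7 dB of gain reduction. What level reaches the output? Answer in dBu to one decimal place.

Cascaded gains and losses add directly in dB.
-6.0 − 8.8 − 16.2 + 7.4 − 8.8 − 4.7 = -37.1 dBu.

-37.1 dBu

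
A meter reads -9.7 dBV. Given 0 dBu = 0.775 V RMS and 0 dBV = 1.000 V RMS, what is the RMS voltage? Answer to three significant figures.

V = 1.000 V × 10^(-9.7/20).
= 1.000 × 0.3273 = 0.327 V.

0.327 V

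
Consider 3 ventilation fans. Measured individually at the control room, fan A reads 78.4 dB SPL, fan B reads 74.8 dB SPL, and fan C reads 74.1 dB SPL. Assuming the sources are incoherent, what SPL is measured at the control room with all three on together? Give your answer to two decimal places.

80.97 dB SPL

Incoherent sources sum as intensities:
L_total = 10·log₁₀(10^(78.4/10) + 10^(74.8/10) + 10^(74.1/10)) = 10·log₁₀(125100000) = 80.97 dB SPL.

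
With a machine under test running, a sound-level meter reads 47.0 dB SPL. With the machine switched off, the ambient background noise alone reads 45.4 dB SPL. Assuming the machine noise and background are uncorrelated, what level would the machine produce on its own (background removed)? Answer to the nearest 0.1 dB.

Subtract intensities: L_src = 10·log₁₀(10^(L_total/10) − 10^(L_bg/10)).
L_src = 10·log₁₀(10^(47.0/10) − 10^(45.4/10)) = 10·log₁₀(15450) = 41.9 dB SPL.

41.9 dB SPL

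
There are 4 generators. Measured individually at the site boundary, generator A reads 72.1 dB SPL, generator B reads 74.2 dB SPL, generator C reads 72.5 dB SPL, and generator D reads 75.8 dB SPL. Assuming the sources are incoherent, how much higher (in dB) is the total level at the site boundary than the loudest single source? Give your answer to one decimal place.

Add the sources as powers (linear), then convert back to dB:
L_total = 10·log₁₀(10^(72.1/10) + 10^(74.2/10) + 10^(72.5/10) + 10^(75.8/10)) = 79.93 dB SPL.
Excess over the loudest (75.8 dB): 79.93 − 75.8 = 4.1 dB.

4.1 dB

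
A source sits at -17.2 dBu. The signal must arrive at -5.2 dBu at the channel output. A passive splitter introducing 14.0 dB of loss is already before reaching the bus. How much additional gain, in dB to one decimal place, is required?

The required make-up gain is the shortfall in the dB sum.
G = -5.2 − (-17.2) + 14.0 = 26.0 dB.

26.0 dB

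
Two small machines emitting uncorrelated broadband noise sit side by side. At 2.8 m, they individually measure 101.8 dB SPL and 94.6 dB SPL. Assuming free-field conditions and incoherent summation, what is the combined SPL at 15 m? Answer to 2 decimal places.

Combined at 2.8 m: 10·log₁₀(10^(101.8/10)+10^(94.6/10)) = 102.557 dB SPL.
Then apply −20·log₁₀(15/2.8) = -14.579 dB → 87.98 dB SPL.

87.98 dB SPL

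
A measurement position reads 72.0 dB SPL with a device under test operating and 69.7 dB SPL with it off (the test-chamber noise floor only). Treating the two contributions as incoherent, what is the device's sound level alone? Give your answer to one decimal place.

68.1 dB SPL

Remove the background by subtracting linear intensities:
L_src = 10·log₁₀(10^(72.0/10) − 10^(69.7/10)) = 10·log₁₀(6516000) = 68.1 dB SPL.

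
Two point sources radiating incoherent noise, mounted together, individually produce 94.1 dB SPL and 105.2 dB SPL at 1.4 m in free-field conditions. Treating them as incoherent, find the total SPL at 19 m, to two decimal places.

82.87 dB SPL

Combined at 1.4 m: 10·log₁₀(10^(94.1/10)+10^(105.2/10)) = 105.525 dB SPL.
Then apply −20·log₁₀(19/1.4) = -22.653 dB → 82.87 dB SPL.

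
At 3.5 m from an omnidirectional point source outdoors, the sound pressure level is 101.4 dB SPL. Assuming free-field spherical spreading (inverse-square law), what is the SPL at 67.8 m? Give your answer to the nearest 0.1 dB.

75.7 dB SPL

For a point source in a free field, ΔL = −20·log₁₀(d₂/d₁).
ΔL = −20·log₁₀(67.8/3.5) = -25.74 dB, so L₂ = 101.4 + (-25.74) = 75.7 dB SPL.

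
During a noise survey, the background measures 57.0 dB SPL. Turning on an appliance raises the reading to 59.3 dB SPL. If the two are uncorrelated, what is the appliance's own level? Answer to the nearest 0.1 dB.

55.4 dB SPL

Background correction is a power subtraction:
L_src = 10·log₁₀(10^(59.3/10) − 10^(57.0/10)) = 10·log₁₀(350000) = 55.4 dB SPL.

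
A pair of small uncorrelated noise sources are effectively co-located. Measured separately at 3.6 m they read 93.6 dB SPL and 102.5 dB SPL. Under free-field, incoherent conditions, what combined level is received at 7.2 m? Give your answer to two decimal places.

Combined at 3.6 m: 10·log₁₀(10^(93.6/10)+10^(102.5/10)) = 103.026 dB SPL.
Then apply −20·log₁₀(7.2/3.6) = -6.021 dB → 97.01 dB SPL.

97.01 dB SPL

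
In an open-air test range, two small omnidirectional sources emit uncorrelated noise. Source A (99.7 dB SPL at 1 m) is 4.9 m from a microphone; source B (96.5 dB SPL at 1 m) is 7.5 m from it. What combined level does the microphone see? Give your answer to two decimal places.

86.70 dB SPL

At the listener: L_A = 99.7 − 20·log₁₀(4.9) = 85.896 dB; L_B = 96.5 − 20·log₁₀(7.5) = 78.999 dB.
Combined: 10·log₁₀(10^(85.896/10)+10^(78.999/10)) = 86.70 dB SPL.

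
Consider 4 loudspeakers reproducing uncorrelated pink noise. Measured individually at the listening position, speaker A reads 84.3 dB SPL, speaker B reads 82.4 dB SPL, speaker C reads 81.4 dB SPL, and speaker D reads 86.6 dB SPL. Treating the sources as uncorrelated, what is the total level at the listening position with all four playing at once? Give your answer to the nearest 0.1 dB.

90.2 dB SPL

Uncorrelated sources add in intensity (power), not in dB.
L_total = 10·log₁₀(10^(84.3/10) + 10^(82.4/10) + 10^(81.4/10) + 10^(86.6/10)) = 10·log₁₀(1038000000) = 90.2 dB SPL.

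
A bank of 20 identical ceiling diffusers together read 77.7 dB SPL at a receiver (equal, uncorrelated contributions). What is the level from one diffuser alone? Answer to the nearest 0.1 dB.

20 equal incoherent sources add 10·log₁₀(20) = 13.01 dB over one source.
L_one = 77.7 − 13.01 = 64.7 dB SPL.

64.7 dB SPL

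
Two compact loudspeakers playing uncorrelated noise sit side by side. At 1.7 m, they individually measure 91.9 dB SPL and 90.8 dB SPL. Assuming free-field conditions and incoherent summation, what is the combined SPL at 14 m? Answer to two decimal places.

76.08 dB SPL

Combined at 1.7 m: 10·log₁₀(10^(91.9/10)+10^(90.8/10)) = 94.395 dB SPL.
Then apply −20·log₁₀(14/1.7) = -18.314 dB → 76.08 dB SPL.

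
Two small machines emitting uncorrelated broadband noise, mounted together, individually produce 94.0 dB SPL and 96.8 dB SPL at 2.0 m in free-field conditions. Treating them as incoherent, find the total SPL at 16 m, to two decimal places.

Combined at 2.0 m: 10·log₁₀(10^(94.0/10)+10^(96.8/10)) = 98.632 dB SPL.
Then apply −20·log₁₀(16/2.0) = -18.062 dB → 80.57 dB SPL.

80.57 dB SPL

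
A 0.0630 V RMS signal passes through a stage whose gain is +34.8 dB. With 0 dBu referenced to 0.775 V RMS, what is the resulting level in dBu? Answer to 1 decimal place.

+13.0 dBu

Input level: 20·log₁₀(0.0630/0.775) = -21.80 dBu.
Output: -21.80 + 34.8 = +13.0 dBu.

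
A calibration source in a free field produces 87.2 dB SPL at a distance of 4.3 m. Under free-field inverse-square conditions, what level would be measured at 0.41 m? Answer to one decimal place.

107.6 dB SPL

Free-field point source: level drops by 20·log₁₀ of the distance ratio.
ΔL = −20·log₁₀(0.41/4.3) = 20.41 dB, so L₂ = 87.2 + (20.41) = 107.6 dB SPL.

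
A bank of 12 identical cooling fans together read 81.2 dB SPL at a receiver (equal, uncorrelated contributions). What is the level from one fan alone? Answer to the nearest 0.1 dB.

70.4 dB SPL

12 equal incoherent sources add 10·log₁₀(12) = 10.79 dB over one source.
L_one = 81.2 − 10.79 = 70.4 dB SPL.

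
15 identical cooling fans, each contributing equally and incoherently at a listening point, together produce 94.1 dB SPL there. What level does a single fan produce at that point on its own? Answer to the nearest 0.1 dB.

15 equal incoherent sources add 10·log₁₀(15) = 11.76 dB over one source.
L_one = 94.1 − 11.76 = 82.3 dB SPL.

82.3 dB SPL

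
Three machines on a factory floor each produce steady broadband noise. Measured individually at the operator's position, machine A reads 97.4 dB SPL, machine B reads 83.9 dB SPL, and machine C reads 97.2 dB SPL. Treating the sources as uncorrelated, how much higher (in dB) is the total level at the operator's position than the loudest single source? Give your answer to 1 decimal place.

3.0 dB

Uncorrelated sources add in intensity (power), not in dB.
L_total = 10·log₁₀(10^(97.4/10) + 10^(83.9/10) + 10^(97.2/10)) = 100.41 dB SPL.
Excess over the loudest (97.4 dB): 100.41 − 97.4 = 3.0 dB.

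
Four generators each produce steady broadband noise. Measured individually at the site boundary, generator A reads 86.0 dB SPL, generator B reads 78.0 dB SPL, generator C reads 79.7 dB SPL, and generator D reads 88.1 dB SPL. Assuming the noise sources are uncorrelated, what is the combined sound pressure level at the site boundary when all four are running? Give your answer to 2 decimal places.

Add the sources as powers (linear), then convert back to dB:
L_total = 10·log₁₀(10^(86.0/10) + 10^(78.0/10) + 10^(79.7/10) + 10^(88.1/10)) = 10·log₁₀(1200000000) = 90.79 dB SPL.

90.79 dB SPL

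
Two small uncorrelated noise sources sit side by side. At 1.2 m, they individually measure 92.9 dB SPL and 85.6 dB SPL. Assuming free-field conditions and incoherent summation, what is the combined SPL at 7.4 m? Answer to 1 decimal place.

77.8 dB SPL

Combined at 1.2 m: 10·log₁₀(10^(92.9/10)+10^(85.6/10)) = 93.64 dB SPL.
Then apply −20·log₁₀(7.4/1.2) = -15.80 dB → 77.8 dB SPL.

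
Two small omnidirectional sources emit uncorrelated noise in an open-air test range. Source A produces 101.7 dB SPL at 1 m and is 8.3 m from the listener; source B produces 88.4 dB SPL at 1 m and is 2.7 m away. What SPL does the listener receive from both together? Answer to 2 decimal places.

84.91 dB SPL

At the listener: L_A = 101.7 − 20·log₁₀(8.3) = 83.318 dB; L_B = 88.4 − 20·log₁₀(2.7) = 79.773 dB.
Combined: 10·log₁₀(10^(83.318/10)+10^(79.773/10)) = 84.91 dB SPL.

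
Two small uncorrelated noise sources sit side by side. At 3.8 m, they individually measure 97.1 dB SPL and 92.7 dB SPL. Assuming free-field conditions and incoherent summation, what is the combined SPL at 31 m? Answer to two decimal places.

Combined at 3.8 m: 10·log₁₀(10^(97.1/10)+10^(92.7/10)) = 98.445 dB SPL.
Then apply −20·log₁₀(31/3.8) = -18.232 dB → 80.21 dB SPL.

80.21 dB SPL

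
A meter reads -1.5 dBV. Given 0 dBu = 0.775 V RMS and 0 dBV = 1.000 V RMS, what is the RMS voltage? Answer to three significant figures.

0.841 V

V = 1.000 V × 10^(-1.5/20).
= 1.000 × 0.8414 = 0.841 V.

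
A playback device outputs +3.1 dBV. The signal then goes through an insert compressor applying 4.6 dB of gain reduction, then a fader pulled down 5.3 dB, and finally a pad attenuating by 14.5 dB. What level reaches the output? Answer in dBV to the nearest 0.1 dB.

In dB, series stages simply add:
+3.1 − 4.6 − 5.3 − 14.5 = -21.3 dBV.

-21.3 dBV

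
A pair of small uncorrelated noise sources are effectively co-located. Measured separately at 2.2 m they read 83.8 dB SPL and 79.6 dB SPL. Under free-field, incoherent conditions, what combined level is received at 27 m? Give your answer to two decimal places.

Combined at 2.2 m: 10·log₁₀(10^(83.8/10)+10^(79.6/10)) = 85.199 dB SPL.
Then apply −20·log₁₀(27/2.2) = -21.779 dB → 63.42 dB SPL.

63.42 dB SPL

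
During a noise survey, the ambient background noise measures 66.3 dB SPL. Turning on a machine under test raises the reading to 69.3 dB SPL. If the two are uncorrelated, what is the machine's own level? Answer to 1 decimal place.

66.3 dB SPL

Subtract intensities: L_src = 10·log₁₀(10^(L_total/10) − 10^(L_bg/10)).
L_src = 10·log₁₀(10^(69.3/10) − 10^(66.3/10)) = 10·log₁₀(4246000) = 66.3 dB SPL.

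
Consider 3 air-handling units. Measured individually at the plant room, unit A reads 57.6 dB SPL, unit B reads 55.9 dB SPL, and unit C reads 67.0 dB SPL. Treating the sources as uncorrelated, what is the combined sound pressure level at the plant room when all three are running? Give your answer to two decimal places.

Incoherent sources sum as intensities:
L_total = 10·log₁₀(10^(57.6/10) + 10^(55.9/10) + 10^(67.0/10)) = 10·log₁₀(5976000) = 67.76 dB SPL.

67.76 dB SPL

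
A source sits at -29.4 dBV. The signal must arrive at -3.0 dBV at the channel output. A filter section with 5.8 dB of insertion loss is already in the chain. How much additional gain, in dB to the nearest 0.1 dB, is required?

The required make-up gain is the shortfall in the dB sum.
G = -3.0 − (-29.4) + 5.8 = 32.2 dB.

32.2 dB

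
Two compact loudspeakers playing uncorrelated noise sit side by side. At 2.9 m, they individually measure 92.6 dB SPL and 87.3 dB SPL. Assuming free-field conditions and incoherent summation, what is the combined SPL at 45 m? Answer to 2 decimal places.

Combined at 2.9 m: 10·log₁₀(10^(92.6/10)+10^(87.3/10)) = 93.723 dB SPL.
Then apply −20·log₁₀(45/2.9) = -23.816 dB → 69.91 dB SPL.

69.91 dB SPL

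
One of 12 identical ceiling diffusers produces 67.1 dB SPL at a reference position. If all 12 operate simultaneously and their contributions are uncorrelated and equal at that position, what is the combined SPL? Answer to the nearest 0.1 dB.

12 equal incoherent sources raise the level by 10·log₁₀(12) = 10.79 dB.
L_total = 67.1 + 10.79 = 77.9 dB SPL.

77.9 dB SPL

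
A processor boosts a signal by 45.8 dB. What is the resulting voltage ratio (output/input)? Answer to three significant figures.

195

Voltage ratio = 10^(dB/20).
10^(45.8/20) = 10^(2.290) = 195.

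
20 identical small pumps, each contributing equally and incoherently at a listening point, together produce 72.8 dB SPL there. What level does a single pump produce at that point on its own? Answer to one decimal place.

20 equal incoherent sources add 10·log₁₀(20) = 13.01 dB over one source.
L_one = 72.8 − 13.01 = 59.8 dB SPL.

59.8 dB SPL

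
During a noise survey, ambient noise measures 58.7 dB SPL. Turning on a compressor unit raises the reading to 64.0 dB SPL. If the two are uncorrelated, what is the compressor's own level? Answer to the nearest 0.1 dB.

62.5 dB SPL

Subtract intensities: L_src = 10·log₁₀(10^(L_total/10) − 10^(L_bg/10)).
L_src = 10·log₁₀(10^(64.0/10) − 10^(58.7/10)) = 10·log₁₀(1771000) = 62.5 dB SPL.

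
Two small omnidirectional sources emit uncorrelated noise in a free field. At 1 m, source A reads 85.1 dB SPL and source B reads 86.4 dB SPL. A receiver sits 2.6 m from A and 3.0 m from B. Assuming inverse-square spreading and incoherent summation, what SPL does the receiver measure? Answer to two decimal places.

At the listener: L_A = 85.1 − 20·log₁₀(2.6) = 76.801 dB; L_B = 86.4 − 20·log₁₀(3.0) = 76.858 dB.
Combined: 10·log₁₀(10^(76.801/10)+10^(76.858/10)) = 79.84 dB SPL.

79.84 dB SPL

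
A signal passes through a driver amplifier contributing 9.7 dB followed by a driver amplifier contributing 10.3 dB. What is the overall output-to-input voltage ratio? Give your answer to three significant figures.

Net gain = 9.7 + 10.3 = 20.0 dB.
Voltage ratio = 10^(20.0/20) = 10.0.

10.0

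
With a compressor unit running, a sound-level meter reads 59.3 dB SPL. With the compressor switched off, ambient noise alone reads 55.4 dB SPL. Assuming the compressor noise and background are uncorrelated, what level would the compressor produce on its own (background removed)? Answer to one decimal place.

57.0 dB SPL

Subtract intensities: L_src = 10·log₁₀(10^(L_total/10) − 10^(L_bg/10)).
L_src = 10·log₁₀(10^(59.3/10) − 10^(55.4/10)) = 10·log₁₀(504400) = 57.0 dB SPL.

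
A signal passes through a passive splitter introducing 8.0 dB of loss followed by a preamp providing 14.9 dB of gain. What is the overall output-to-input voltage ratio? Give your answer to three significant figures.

Net gain = (−8.0) + 14.9 = 6.9 dB.
Voltage ratio = 10^(6.9/20) = 2.21.

2.21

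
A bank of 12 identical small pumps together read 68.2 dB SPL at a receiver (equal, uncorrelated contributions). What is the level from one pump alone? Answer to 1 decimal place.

57.4 dB SPL

12 equal incoherent sources add 10·log₁₀(12) = 10.79 dB over one source.
L_one = 68.2 − 10.79 = 57.4 dB SPL.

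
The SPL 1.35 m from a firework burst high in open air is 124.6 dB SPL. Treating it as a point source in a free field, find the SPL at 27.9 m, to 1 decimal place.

98.3 dB SPL

Free-field point source: level drops by 20·log₁₀ of the distance ratio.
ΔL = −20·log₁₀(27.9/1.35) = -26.31 dB, so L₂ = 124.6 + (-26.31) = 98.3 dB SPL.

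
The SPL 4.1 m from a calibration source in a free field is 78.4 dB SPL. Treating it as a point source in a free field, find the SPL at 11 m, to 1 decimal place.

69.8 dB SPL

Inverse-square spreading gives ΔL = −20·log₁₀(d₂/d₁).
ΔL = −20·log₁₀(11/4.1) = -8.57 dB, so L₂ = 78.4 + (-8.57) = 69.8 dB SPL.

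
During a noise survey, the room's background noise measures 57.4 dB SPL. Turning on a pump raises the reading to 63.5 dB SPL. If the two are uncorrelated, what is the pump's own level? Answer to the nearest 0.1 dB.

Background correction is a power subtraction:
L_src = 10·log₁₀(10^(63.5/10) − 10^(57.4/10)) = 10·log₁₀(1689000) = 62.3 dB SPL.

62.3 dB SPL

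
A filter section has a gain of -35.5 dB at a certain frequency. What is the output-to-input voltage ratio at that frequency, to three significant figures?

Voltage ratio = 10^(dB/20).
10^(-35.5/20) = 10^(-1.775) = 0.0168.

0.0168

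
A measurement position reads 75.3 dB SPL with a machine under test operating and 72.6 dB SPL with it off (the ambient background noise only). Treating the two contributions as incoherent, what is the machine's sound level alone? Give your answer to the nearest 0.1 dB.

72.0 dB SPL

Remove the background by subtracting linear intensities:
L_src = 10·log₁₀(10^(75.3/10) − 10^(72.6/10)) = 10·log₁₀(15690000) = 72.0 dB SPL.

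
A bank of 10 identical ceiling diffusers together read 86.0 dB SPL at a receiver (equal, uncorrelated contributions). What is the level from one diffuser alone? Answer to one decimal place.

10 equal incoherent sources add 10·log₁₀(10) = 10.00 dB over one source.
L_one = 86.0 − 10.00 = 76.0 dB SPL.

76.0 dB SPL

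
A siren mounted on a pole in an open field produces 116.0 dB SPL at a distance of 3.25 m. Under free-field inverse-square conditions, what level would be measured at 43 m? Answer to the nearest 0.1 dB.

93.6 dB SPL

Free-field point source: level drops by 20·log₁₀ of the distance ratio.
ΔL = −20·log₁₀(43/3.25) = -22.43 dB, so L₂ = 116.0 + (-22.43) = 93.6 dB SPL.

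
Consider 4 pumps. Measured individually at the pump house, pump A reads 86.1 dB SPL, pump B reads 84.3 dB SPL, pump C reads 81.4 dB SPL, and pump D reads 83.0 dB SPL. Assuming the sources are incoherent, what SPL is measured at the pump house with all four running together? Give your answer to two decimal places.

90.06 dB SPL

Incoherent sources sum as intensities:
L_total = 10·log₁₀(10^(86.1/10) + 10^(84.3/10) + 10^(81.4/10) + 10^(83.0/10)) = 10·log₁₀(1014000000) = 90.06 dB SPL.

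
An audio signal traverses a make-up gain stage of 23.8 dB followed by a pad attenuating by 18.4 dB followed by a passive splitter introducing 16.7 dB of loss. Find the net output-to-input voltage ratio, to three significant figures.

Net gain = 23.8 + (−18.4) + (−16.7) = -11.3 dB.
Voltage ratio = 10^(-11.3/20) = 0.272.

0.272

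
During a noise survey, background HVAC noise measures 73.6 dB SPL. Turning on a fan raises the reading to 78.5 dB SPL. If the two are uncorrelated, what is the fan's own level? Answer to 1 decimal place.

76.8 dB SPL

Subtract intensities: L_src = 10·log₁₀(10^(L_total/10) − 10^(L_bg/10)).
L_src = 10·log₁₀(10^(78.5/10) − 10^(73.6/10)) = 10·log₁₀(47890000) = 76.8 dB SPL.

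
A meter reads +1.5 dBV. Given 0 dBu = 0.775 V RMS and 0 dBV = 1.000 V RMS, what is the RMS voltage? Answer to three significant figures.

V = 1.000 V × 10^(+1.5/20).
= 1.000 × 1.189 = 1.19 V.

1.19 V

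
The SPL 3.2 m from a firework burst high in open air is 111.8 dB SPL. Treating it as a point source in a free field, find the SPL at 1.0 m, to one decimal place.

121.9 dB SPL

Inverse-square spreading gives ΔL = −20·log₁₀(d₂/d₁).
ΔL = −20·log₁₀(1.0/3.2) = 10.10 dB, so L₂ = 111.8 + (10.10) = 121.9 dB SPL.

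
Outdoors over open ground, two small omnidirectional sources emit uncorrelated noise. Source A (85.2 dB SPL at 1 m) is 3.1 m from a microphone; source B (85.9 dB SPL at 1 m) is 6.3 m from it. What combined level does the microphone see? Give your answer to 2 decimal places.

76.46 dB SPL

At the listener: L_A = 85.2 − 20·log₁₀(3.1) = 75.373 dB; L_B = 85.9 − 20·log₁₀(6.3) = 69.913 dB.
Combined: 10·log₁₀(10^(75.373/10)+10^(69.913/10)) = 76.46 dB SPL.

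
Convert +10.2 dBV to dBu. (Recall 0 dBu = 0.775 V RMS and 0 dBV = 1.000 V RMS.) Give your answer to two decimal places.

The offset between the scales is 20·log₁₀(0.775/1.000) = −2.214 dB.
So dBu = +10.2 + 2.214 = +12.41 dBu.

+12.41 dBu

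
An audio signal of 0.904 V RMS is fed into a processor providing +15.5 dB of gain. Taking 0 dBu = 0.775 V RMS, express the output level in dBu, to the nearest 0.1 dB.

+16.8 dBu

Input level: 20·log₁₀(0.904/0.775) = 1.34 dBu.
Output: 1.34 + 15.5 = +16.8 dBu.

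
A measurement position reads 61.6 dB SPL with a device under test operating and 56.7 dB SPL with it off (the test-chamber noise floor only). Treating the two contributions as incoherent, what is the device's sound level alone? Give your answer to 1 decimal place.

59.9 dB SPL

Background correction is a power subtraction:
L_src = 10·log₁₀(10^(61.6/10) − 10^(56.7/10)) = 10·log₁₀(977700) = 59.9 dB SPL.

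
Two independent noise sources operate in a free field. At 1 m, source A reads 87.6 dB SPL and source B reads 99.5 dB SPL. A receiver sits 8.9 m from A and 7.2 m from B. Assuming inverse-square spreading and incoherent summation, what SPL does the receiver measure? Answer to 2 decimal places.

82.53 dB SPL

At the listener: L_A = 87.6 − 20·log₁₀(8.9) = 68.612 dB; L_B = 99.5 − 20·log₁₀(7.2) = 82.353 dB.
Combined: 10·log₁₀(10^(68.612/10)+10^(82.353/10)) = 82.53 dB SPL.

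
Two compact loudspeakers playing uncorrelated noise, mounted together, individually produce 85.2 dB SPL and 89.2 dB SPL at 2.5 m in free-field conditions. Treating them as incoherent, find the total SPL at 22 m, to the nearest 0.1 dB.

Combined at 2.5 m: 10·log₁₀(10^(85.2/10)+10^(89.2/10)) = 90.66 dB SPL.
Then apply −20·log₁₀(22/2.5) = -18.89 dB → 71.8 dB SPL.

71.8 dB SPL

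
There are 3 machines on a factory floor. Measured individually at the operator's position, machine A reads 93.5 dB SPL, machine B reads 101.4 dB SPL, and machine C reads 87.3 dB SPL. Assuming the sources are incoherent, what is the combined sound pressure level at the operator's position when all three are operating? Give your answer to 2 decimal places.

102.20 dB SPL

Incoherent sources sum as intensities:
L_total = 10·log₁₀(10^(93.5/10) + 10^(101.4/10) + 10^(87.3/10)) = 10·log₁₀(16580000000) = 102.20 dB SPL.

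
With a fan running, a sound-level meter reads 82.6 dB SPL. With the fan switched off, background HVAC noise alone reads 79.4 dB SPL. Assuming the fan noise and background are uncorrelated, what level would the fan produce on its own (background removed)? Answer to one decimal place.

Subtract intensities: L_src = 10·log₁₀(10^(L_total/10) − 10^(L_bg/10)).
L_src = 10·log₁₀(10^(82.6/10) − 10^(79.4/10)) = 10·log₁₀(94870000) = 79.8 dB SPL.

79.8 dB SPL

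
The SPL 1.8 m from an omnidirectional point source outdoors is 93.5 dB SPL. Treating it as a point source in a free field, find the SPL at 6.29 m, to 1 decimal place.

82.6 dB SPL

Free-field point source: level drops by 20·log₁₀ of the distance ratio.
ΔL = −20·log₁₀(6.29/1.8) = -10.87 dB, so L₂ = 93.5 + (-10.87) = 82.6 dB SPL.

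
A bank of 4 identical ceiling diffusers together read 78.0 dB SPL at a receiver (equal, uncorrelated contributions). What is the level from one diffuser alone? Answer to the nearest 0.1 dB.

72.0 dB SPL

4 equal incoherent sources add 10·log₁₀(4) = 6.02 dB over one source.
L_one = 78.0 − 6.02 = 72.0 dB SPL.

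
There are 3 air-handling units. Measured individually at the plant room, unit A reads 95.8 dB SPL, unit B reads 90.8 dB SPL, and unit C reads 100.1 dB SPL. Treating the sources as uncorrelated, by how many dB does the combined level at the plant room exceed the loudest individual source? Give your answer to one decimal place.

1.7 dB

Add the sources as powers (linear), then convert back to dB:
L_total = 10·log₁₀(10^(95.8/10) + 10^(90.8/10) + 10^(100.1/10)) = 101.83 dB SPL.
Excess over the loudest (100.1 dB): 101.83 − 100.1 = 1.7 dB.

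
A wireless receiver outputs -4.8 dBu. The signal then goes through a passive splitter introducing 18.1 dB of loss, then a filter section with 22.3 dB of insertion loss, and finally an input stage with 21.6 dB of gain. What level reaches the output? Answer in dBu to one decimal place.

-23.6 dBu

Cascaded gains and losses add directly in dB.
-4.8 − 18.1 − 22.3 + 21.6 = -23.6 dBu.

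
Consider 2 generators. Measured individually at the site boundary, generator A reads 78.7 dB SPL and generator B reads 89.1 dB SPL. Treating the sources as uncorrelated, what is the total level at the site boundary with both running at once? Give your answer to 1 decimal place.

Incoherent sources sum as intensities:
L_total = 10·log₁₀(10^(78.7/10) + 10^(89.1/10)) = 10·log₁₀(887000000) = 89.5 dB SPL.

89.5 dB SPL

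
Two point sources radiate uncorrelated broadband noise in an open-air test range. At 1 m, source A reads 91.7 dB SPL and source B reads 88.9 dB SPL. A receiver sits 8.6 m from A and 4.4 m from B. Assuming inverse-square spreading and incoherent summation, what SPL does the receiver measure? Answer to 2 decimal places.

77.79 dB SPL

At the listener: L_A = 91.7 − 20·log₁₀(8.6) = 73.010 dB; L_B = 88.9 − 20·log₁₀(4.4) = 76.031 dB.
Combined: 10·log₁₀(10^(73.010/10)+10^(76.031/10)) = 77.79 dB SPL.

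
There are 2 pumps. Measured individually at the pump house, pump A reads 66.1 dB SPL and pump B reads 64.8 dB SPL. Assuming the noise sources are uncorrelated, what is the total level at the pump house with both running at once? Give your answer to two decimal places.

Add the sources as powers (linear), then convert back to dB:
L_total = 10·log₁₀(10^(66.1/10) + 10^(64.8/10)) = 10·log₁₀(7094000) = 68.51 dB SPL.

68.51 dB SPL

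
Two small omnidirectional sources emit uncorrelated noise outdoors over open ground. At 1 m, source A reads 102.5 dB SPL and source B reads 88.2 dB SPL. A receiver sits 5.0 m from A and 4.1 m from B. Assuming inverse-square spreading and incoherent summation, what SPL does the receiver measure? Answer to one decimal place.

88.8 dB SPL

At the listener: L_A = 102.5 − 20·log₁₀(5.0) = 88.52 dB; L_B = 88.2 − 20·log₁₀(4.1) = 75.94 dB.
Combined: 10·log₁₀(10^(88.52/10)+10^(75.94/10)) = 88.8 dB SPL.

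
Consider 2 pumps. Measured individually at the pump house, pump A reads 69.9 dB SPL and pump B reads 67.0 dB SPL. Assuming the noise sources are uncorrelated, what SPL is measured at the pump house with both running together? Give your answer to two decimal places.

Uncorrelated sources add in intensity (power), not in dB.
L_total = 10·log₁₀(10^(69.9/10) + 10^(67.0/10)) = 10·log₁₀(14780000) = 71.70 dB SPL.

71.70 dB SPL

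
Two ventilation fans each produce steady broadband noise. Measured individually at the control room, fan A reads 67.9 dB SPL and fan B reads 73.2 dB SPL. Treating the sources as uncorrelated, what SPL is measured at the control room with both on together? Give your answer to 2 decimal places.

Uncorrelated sources add in intensity (power), not in dB.
L_total = 10·log₁₀(10^(67.9/10) + 10^(73.2/10)) = 10·log₁₀(27060000) = 74.32 dB SPL.

74.32 dB SPL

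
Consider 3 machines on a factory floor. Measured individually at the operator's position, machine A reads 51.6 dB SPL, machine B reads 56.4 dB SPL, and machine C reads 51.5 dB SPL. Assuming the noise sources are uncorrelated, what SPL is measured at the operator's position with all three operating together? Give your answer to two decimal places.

58.59 dB SPL

Add the sources as powers (linear), then convert back to dB:
L_total = 10·log₁₀(10^(51.6/10) + 10^(56.4/10) + 10^(51.5/10)) = 10·log₁₀(722300) = 58.59 dB SPL.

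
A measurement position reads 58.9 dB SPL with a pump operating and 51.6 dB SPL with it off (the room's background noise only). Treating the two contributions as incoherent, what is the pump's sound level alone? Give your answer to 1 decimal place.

Subtract intensities: L_src = 10·log₁₀(10^(L_total/10) − 10^(L_bg/10)).
L_src = 10·log₁₀(10^(58.9/10) − 10^(51.6/10)) = 10·log₁₀(631700) = 58.0 dB SPL.

58.0 dB SPL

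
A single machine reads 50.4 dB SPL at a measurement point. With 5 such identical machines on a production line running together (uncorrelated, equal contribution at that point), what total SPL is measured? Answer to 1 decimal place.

57.4 dB SPL

5 equal incoherent sources raise the level by 10·log₁₀(5) = 6.99 dB.
L_total = 50.4 + 6.99 = 57.4 dB SPL.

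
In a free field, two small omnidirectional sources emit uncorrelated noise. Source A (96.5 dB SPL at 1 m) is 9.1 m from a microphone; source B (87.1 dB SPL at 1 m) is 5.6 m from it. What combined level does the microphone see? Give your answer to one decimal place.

At the listener: L_A = 96.5 − 20·log₁₀(9.1) = 77.32 dB; L_B = 87.1 − 20·log₁₀(5.6) = 72.14 dB.
Combined: 10·log₁₀(10^(77.32/10)+10^(72.14/10)) = 78.5 dB SPL.

78.5 dB SPL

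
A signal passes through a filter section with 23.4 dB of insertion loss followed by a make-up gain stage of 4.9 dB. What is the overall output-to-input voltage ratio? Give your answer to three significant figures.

Net gain = (−23.4) + 4.9 = -18.5 dB.
Voltage ratio = 10^(-18.5/20) = 0.119.

0.119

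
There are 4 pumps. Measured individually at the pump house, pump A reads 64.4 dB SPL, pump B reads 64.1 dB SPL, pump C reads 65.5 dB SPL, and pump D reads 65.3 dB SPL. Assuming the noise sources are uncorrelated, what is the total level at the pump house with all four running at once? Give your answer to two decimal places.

Uncorrelated sources add in intensity (power), not in dB.
L_total = 10·log₁₀(10^(64.4/10) + 10^(64.1/10) + 10^(65.5/10) + 10^(65.3/10)) = 10·log₁₀(12260000) = 70.89 dB SPL.

70.89 dB SPL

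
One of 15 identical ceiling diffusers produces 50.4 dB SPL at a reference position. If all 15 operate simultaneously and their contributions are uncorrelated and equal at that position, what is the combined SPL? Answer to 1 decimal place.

62.2 dB SPL

15 equal incoherent sources raise the level by 10·log₁₀(15) = 11.76 dB.
L_total = 50.4 + 11.76 = 62.2 dB SPL.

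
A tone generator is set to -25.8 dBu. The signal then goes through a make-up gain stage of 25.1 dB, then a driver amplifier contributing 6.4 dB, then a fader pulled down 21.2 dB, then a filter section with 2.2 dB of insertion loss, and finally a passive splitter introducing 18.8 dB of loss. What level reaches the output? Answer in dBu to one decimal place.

-36.5 dBu

In dB, series stages simply add:
-25.8 + 25.1 + 6.4 − 21.2 − 2.2 − 18.8 = -36.5 dBu.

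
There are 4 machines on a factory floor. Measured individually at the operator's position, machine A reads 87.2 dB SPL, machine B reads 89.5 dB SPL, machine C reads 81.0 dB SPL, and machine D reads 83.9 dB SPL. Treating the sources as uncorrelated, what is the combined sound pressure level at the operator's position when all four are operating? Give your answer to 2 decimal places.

92.52 dB SPL

Uncorrelated sources add in intensity (power), not in dB.
L_total = 10·log₁₀(10^(87.2/10) + 10^(89.5/10) + 10^(81.0/10) + 10^(83.9/10)) = 10·log₁₀(1787000000) = 92.52 dB SPL.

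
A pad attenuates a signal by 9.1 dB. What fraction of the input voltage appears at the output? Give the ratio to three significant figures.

Voltage ratio = 10^(dB/20).
10^(-9.1/20) = 10^(-0.4550) = 0.351.

0.351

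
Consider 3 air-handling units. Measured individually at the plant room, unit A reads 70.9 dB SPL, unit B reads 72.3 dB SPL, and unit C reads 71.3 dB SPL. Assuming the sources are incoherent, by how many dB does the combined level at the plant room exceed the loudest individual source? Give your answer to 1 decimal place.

Uncorrelated sources add in intensity (power), not in dB.
L_total = 10·log₁₀(10^(70.9/10) + 10^(72.3/10) + 10^(71.3/10)) = 76.31 dB SPL.
Excess over the loudest (72.3 dB): 76.31 − 72.3 = 4.0 dB.

4.0 dB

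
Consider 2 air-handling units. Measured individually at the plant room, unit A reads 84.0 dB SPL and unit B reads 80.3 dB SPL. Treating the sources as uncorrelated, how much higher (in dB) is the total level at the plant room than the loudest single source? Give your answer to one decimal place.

Incoherent sources sum as intensities:
L_total = 10·log₁₀(10^(84.0/10) + 10^(80.3/10)) = 85.54 dB SPL.
Excess over the loudest (84.0 dB): 85.54 − 84.0 = 1.5 dB.

1.5 dB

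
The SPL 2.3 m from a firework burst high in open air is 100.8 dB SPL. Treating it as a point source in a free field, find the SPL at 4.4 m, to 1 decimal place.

For a point source in a free field, ΔL = −20·log₁₀(d₂/d₁).
ΔL = −20·log₁₀(4.4/2.3) = -5.63 dB, so L₂ = 100.8 + (-5.63) = 95.2 dB SPL.

95.2 dB SPL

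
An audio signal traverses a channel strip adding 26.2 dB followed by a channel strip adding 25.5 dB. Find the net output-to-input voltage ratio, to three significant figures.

385

Net gain = 26.2 + 25.5 = 51.7 dB.
Voltage ratio = 10^(51.7/20) = 385.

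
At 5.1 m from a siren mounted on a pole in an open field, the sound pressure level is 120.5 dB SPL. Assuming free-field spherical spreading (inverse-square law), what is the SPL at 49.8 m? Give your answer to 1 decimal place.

100.7 dB SPL

For a point source in a free field, ΔL = −20·log₁₀(d₂/d₁).
ΔL = −20·log₁₀(49.8/5.1) = -19.79 dB, so L₂ = 120.5 + (-19.79) = 100.7 dB SPL.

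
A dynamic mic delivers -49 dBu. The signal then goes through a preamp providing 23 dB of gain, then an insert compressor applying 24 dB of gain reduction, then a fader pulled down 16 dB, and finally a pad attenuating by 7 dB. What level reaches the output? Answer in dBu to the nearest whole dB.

In dB, series stages simply add:
-49 + 23 − 24 − 16 − 7 = -73 dBu.

-73 dBu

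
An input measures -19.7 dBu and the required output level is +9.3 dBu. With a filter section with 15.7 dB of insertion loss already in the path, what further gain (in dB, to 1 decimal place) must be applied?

44.7 dB

The required make-up gain is the shortfall in the dB sum.
G = +9.3 − (-19.7) + 15.7 = 44.7 dB.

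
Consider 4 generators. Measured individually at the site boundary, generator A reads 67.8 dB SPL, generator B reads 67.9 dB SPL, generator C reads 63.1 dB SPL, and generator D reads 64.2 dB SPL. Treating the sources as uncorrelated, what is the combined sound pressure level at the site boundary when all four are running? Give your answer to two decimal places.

Incoherent sources sum as intensities:
L_total = 10·log₁₀(10^(67.8/10) + 10^(67.9/10) + 10^(63.1/10) + 10^(64.2/10)) = 10·log₁₀(16860000) = 72.27 dB SPL.

72.27 dB SPL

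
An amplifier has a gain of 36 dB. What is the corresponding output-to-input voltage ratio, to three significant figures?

63.1

Voltage ratio = 10^(dB/20).
10^(36/20) = 10^(1.800) = 63.1.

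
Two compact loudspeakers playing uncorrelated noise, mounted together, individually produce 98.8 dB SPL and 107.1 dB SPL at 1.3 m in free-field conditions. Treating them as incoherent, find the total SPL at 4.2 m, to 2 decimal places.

Combined at 1.3 m: 10·log₁₀(10^(98.8/10)+10^(107.1/10)) = 107.699 dB SPL.
Then apply −20·log₁₀(4.2/1.3) = -10.186 dB → 97.51 dB SPL.

97.51 dB SPL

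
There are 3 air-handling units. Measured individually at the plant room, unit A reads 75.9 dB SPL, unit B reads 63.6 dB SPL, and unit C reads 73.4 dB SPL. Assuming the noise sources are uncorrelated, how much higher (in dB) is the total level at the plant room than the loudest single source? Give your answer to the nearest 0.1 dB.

2.1 dB

Add the sources as powers (linear), then convert back to dB:
L_total = 10·log₁₀(10^(75.9/10) + 10^(63.6/10) + 10^(73.4/10)) = 78.00 dB SPL.
Excess over the loudest (75.9 dB): 78.00 − 75.9 = 2.1 dB.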